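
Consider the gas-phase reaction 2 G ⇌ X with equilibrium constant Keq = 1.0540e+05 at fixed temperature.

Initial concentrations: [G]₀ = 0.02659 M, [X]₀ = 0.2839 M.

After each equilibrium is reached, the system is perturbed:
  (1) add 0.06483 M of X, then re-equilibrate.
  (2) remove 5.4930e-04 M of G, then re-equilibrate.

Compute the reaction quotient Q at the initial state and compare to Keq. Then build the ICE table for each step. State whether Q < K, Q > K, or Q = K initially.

Q₀ = 401.5; Q < K (proceeds forward)

Q₀ = 401.5 vs Keq = 1.0540e+05 ⇒ Q<K, forward
Step 1:
                  G         X
  Initial   0.02659    0.2839
  Change   -0.02491   0.01246
  Equil    0.001677    0.2964
  solve Keq expr → x = 0.01246; check Q = 1.0540e+05
Then add 0.06483 M of X.
Step 2:
                  G         X
  Initial  0.001677    0.3612
  Change  1.7412e-04 -8.7061e-05
  Equil    0.001851    0.3611
  solve Keq expr → x = -8.7061e-05; check Q = 1.0540e+05
Then remove 5.4930e-04 M of G.
Step 3:
                  G         X
  Initial  0.001302    0.3611
  Change  5.4860e-04 -2.7430e-04
  Equil     0.00185    0.3608
  solve Keq expr → x = -2.7430e-04; check Q = 1.0540e+05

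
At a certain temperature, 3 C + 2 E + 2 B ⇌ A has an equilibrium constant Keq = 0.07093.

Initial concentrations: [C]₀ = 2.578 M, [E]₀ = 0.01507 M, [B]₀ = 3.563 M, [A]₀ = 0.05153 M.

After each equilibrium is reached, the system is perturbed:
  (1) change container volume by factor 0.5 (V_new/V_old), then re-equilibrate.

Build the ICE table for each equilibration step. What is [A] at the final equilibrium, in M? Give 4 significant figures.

[A]_eq = 0.1106 M

Q₀ = 1.043 vs Keq = 0.07093 ⇒ Q>K, reverse
Step 1:
                    C           E           B           A
  I             2.578     0.01507       3.563     0.05153
  C           0.04712     0.03141     0.03141    -0.01571
  E             2.625     0.04648       3.594     0.03582
  solve Keq expr → x = -0.01571; check Q = 0.07093
Then change container volume by factor 0.5 (V_new/V_old).
Step 2:
                    C           E           B           A
  I              5.25     0.09297       7.189     0.07165
  C           -0.1168    -0.07787    -0.07787     0.03894
  E             5.133      0.0151       7.111      0.1106
  solve Keq expr → x = 0.03894; check Q = 0.07093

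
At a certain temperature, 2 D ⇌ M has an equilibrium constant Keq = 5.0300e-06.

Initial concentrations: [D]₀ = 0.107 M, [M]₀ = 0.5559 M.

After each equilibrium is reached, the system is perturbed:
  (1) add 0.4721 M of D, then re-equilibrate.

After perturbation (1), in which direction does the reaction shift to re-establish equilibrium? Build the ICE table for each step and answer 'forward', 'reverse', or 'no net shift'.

Q₀ = 48.55 vs Keq = 5.0300e-06 ⇒ Q>K, reverse
Step 1:
                  D         M
  init        0.107    0.5559
  Δ           1.112   -0.5559
  eq          1.219 7.4717e-06
  solve Keq expr → x = -0.5559; check Q = 5.0300e-06
Then add 0.4721 M of D.
Step 2:
                  D         M
  init        1.691 7.4717e-06
  Δ       -1.3819e-05 6.9093e-06
  eq          1.691 1.4381e-05
  solve Keq expr → x = 6.9093e-06; check Q = 5.0300e-06

Direction: forward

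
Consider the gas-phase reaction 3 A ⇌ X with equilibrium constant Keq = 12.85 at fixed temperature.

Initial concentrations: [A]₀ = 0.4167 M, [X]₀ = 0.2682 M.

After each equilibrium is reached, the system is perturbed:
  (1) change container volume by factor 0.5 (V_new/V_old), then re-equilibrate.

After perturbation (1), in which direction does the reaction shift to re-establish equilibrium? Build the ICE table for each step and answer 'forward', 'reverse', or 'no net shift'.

Q₀ = 3.707 vs Keq = 12.85 ⇒ Q<K, forward
Step 1:
                   A          X
  init        0.4167     0.2682
  Δ          -0.1275    0.04251
  eq          0.2892     0.3107
  solve Keq expr → x = 0.04251; check Q = 12.85
Then change container volume by factor 0.5 (V_new/V_old).
Step 2:
                   A          X
  init        0.5783     0.6214
  Δ          -0.2013    0.06711
  eq           0.377     0.6885
  solve Keq expr → x = 0.06711; check Q = 12.85

Direction: forward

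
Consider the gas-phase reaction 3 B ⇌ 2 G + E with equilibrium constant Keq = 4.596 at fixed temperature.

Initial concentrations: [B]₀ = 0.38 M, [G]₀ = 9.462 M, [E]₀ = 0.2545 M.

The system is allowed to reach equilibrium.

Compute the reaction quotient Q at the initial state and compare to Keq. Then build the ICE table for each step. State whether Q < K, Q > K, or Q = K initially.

Q₀ = 415.2; Q > K (proceeds reverse)

Q₀ = 415.2 vs Keq = 4.596 ⇒ Q>K, reverse
Step 1:
                    B           G           E
  init           0.38       9.462      0.2545
  Δ            0.6036     -0.4024     -0.2012
  eq           0.9836        9.06     0.05329
  solve Keq expr → x = -0.2012; check Q = 4.596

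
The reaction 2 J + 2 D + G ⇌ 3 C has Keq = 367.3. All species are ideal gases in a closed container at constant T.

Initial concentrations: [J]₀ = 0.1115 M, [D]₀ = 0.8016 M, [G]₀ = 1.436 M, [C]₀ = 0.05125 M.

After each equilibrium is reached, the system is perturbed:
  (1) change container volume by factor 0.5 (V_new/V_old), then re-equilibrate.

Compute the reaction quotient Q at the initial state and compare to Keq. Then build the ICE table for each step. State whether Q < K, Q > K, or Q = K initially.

Q₀ = 0.01173; Q < K (proceeds forward)

Q₀ = 0.01173 vs Keq = 367.3 ⇒ Q<K, forward
Step 1:
                  J         D         G         C
  I          0.1115    0.8016     1.436   0.05125
  C         -0.1054   -0.1054   -0.0527    0.1581
  E        0.006104    0.6962     1.383    0.2093
  solve Keq expr → x = 0.0527; check Q = 367.3
Then change container volume by factor 0.5 (V_new/V_old).
Step 2:
                  J         D         G         C
  I         0.01221     1.392     2.767    0.4187
  C        -0.00588  -0.00588  -0.00294   0.00882
  E        0.006328     1.387     2.764    0.4275
  solve Keq expr → x = 0.00294; check Q = 367.3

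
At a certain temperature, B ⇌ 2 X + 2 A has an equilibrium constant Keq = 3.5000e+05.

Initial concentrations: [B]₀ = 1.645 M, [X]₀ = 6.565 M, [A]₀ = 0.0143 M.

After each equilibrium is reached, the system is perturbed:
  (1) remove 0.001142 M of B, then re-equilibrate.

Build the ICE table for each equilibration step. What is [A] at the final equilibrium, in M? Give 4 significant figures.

Q₀ = 0.005358 vs Keq = 3.5000e+05 ⇒ Q<K, forward
Step 1:
                   B          X          A
  I            1.645      6.565     0.0143
  C           -1.642      3.284      3.284
  E         0.003015      9.849      3.298
  solve Keq expr → x = 1.642; check Q = 3.5000e+05
Then remove 0.001142 M of B.
Step 2:
                   B          X          A
  I         0.001873      9.849      3.298
  C         0.001136  -0.002273  -0.002273
  E         0.003009      9.847      3.296
  solve Keq expr → x = -0.001136; check Q = 3.5000e+05

[A]_eq = 3.296 M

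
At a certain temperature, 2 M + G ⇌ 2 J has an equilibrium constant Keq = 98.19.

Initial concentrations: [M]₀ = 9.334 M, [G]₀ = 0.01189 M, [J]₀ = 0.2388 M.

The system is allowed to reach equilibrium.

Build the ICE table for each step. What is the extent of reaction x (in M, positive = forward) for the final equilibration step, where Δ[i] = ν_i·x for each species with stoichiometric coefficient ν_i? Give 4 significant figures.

Q₀ = 0.05505 vs Keq = 98.19 ⇒ Q<K, forward
Step 1:
                   M          G          J
  I            9.334    0.01189     0.2388
  C         -0.02376   -0.01188    0.02376
  E             9.31 8.0999e-06     0.2626
  solve Keq expr → x = 0.01188; check Q = 98.19

x = 0.01188 M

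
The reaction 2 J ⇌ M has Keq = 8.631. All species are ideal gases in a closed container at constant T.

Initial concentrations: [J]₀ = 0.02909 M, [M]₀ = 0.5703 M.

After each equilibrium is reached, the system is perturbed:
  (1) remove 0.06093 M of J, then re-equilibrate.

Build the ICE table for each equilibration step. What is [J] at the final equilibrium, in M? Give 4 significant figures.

[J]_eq = 0.2261 M

Q₀ = 673.9 vs Keq = 8.631 ⇒ Q>K, reverse
Step 1:
                  J         M
  I         0.02909    0.5703
  C          0.2039   -0.1019
  E           0.233    0.4684
  solve Keq expr → x = -0.1019; check Q = 8.631
Then remove 0.06093 M of J.
Step 2:
                  J         M
  I           0.172    0.4684
  C          0.0541  -0.02705
  E          0.2261    0.4413
  solve Keq expr → x = -0.02705; check Q = 8.631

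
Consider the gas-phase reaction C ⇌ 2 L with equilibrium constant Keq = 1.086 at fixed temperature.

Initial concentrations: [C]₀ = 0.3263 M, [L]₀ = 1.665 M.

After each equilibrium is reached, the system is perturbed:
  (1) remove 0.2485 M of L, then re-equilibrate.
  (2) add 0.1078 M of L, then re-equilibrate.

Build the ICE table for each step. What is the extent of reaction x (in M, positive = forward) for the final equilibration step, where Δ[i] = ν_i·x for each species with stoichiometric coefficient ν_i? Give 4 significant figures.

Q₀ = 8.496 vs Keq = 1.086 ⇒ Q>K, reverse
Step 1:
                  C         L
  init       0.3263     1.665
  Δ          0.3912   -0.7823
  eq         0.7175    0.8827
  solve Keq expr → x = -0.3912; check Q = 1.086
Then remove 0.2485 M of L.
Step 2:
                  C         L
  init       0.7175    0.6342
  Δ        -0.09424    0.1885
  eq         0.6232    0.8227
  solve Keq expr → x = 0.09424; check Q = 1.086
Then add 0.1078 M of L.
Step 3:
                  C         L
  init       0.6232    0.9305
  Δ         0.04069  -0.08137
  eq         0.6639    0.8491
  solve Keq expr → x = -0.04069; check Q = 1.086

x = -0.04069 M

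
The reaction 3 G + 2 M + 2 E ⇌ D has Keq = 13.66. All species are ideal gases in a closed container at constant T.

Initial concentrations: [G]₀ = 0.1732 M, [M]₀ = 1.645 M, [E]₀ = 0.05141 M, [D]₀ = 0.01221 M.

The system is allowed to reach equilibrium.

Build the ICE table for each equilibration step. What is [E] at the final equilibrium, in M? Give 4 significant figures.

[E]_eq = 0.07242 M

Q₀ = 328.6 vs Keq = 13.66 ⇒ Q>K, reverse
Step 1:
                  G         M         E         D
  init       0.1732     1.645   0.05141   0.01221
  Δ         0.03151   0.02101   0.02101   -0.0105
  eq         0.2047     1.666   0.07242  0.001706
  solve Keq expr → x = -0.0105; check Q = 13.66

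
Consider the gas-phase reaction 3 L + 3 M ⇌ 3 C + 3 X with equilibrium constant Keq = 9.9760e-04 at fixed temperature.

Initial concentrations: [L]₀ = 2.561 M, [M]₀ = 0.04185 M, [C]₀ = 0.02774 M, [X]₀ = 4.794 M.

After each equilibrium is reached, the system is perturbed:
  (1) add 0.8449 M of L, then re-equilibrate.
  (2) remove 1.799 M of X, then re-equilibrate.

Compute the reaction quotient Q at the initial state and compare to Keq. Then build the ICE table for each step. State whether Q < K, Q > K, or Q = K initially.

Q₀ = 1.91; Q > K (proceeds reverse)

Q₀ = 1.91 vs Keq = 9.9760e-04 ⇒ Q>K, reverse
Step 1:
                    L           M           C           X
  init          2.561     0.04185     0.02774       4.794
  Δ           0.02416     0.02416    -0.02416    -0.02416
  eq            2.585     0.06601    0.003575        4.77
  solve Keq expr → x = -0.008055; check Q = 9.9760e-04
Then add 0.8449 M of L.
Step 2:
                    L           M           C           X
  init           3.43     0.06601    0.003575        4.77
  Δ         -0.001088   -0.001088    0.001088    0.001088
  eq            3.429     0.06493    0.004663       4.771
  solve Keq expr → x = 3.6257e-04; check Q = 9.9760e-04
Then remove 1.799 M of X.
Step 3:
                    L           M           C           X
  init          3.429     0.06493    0.004663       2.972
  Δ         -0.002521   -0.002521    0.002521    0.002521
  eq            3.426     0.06241    0.007183       2.974
  solve Keq expr → x = 8.4018e-04; check Q = 9.9760e-04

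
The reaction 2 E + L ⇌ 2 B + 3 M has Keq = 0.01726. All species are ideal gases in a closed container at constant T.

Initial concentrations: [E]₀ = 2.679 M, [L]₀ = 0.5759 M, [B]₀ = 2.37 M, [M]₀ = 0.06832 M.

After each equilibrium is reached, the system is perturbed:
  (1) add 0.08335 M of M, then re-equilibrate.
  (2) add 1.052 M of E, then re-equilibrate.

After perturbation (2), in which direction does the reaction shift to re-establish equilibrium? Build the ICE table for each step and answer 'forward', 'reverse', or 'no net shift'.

Q₀ = 4.3336e-04 vs Keq = 0.01726 ⇒ Q<K, forward
Step 1:
                    E           L           B           M
  init          2.679      0.5759        2.37     0.06832
  Δ          -0.09784    -0.04892     0.09784      0.1468
  eq            2.581       0.527       2.468      0.2151
  solve Keq expr → x = 0.04892; check Q = 0.01726
Then add 0.08335 M of M.
Step 2:
                    E           L           B           M
  init          2.581       0.527       2.468      0.2984
  Δ            0.0495     0.02475     -0.0495    -0.07424
  eq            2.631      0.5517       2.418      0.2242
  solve Keq expr → x = -0.02475; check Q = 0.01726
Then add 1.052 M of E.
Step 3:
                    E           L           B           M
  init          3.683      0.5517       2.418      0.2242
  Δ          -0.03294    -0.01647     0.03294     0.04941
  eq             3.65      0.5353       2.451      0.2736
  solve Keq expr → x = 0.01647; check Q = 0.01726

Direction: forward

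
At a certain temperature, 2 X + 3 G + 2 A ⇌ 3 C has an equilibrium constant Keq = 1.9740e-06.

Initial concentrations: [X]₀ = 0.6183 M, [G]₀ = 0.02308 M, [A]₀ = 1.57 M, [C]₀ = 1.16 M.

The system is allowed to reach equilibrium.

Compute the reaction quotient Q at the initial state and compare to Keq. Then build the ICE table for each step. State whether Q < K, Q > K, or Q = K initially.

Q₀ = 1.3473e+05; Q > K (proceeds reverse)

Q₀ = 1.3473e+05 vs Keq = 1.9740e-06 ⇒ Q>K, reverse
Step 1:
                    X           G           A           C
  Initial      0.6183     0.02308        1.57        1.16
  Change       0.7525       1.129      0.7525      -1.129
  Equil         1.371       1.152       2.322     0.03127
  solve Keq expr → x = -0.3762; check Q = 1.9740e-06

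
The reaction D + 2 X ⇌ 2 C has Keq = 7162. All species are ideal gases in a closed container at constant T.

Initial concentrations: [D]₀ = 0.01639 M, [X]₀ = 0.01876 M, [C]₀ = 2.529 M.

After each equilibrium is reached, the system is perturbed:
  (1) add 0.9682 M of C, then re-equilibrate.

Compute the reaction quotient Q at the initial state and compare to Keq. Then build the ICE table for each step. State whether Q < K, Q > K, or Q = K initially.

Q₀ = 1.1088e+06 vs Keq = 7162 ⇒ Q>K, reverse
Step 1:
                  D         X         C
  Initial   0.01639   0.01876     2.529
  Change    0.04751   0.09502  -0.09502
  Equil      0.0639    0.1138     2.434
  solve Keq expr → x = -0.04751; check Q = 7162
Then add 0.9682 M of C.
Step 2:
                  D         X         C
  Initial    0.0639    0.1138     3.402
  Change    0.01436   0.02872  -0.02872
  Equil     0.07826    0.1425     3.373
  solve Keq expr → x = -0.01436; check Q = 7162

Q₀ = 1.1088e+06; Q > K (proceeds reverse)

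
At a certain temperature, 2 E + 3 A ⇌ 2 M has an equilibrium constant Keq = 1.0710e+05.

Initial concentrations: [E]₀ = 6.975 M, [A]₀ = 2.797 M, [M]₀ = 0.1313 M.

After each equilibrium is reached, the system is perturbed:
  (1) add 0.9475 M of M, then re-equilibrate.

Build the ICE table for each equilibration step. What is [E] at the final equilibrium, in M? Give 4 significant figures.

[E]_eq = 5.12 M

Q₀ = 1.6194e-05 vs Keq = 1.0710e+05 ⇒ Q<K, forward
Step 1:
                    E           A           M
  I             6.975       2.797      0.1313
  C            -1.857      -2.786       1.857
  E             5.118     0.01121       1.988
  solve Keq expr → x = 0.9286; check Q = 1.0710e+05
Then add 0.9475 M of M.
Step 2:
                    E           A           M
  I             5.118     0.01121       2.936
  C           0.00221    0.003315    -0.00221
  E              5.12     0.01453       2.934
  solve Keq expr → x = -0.001105; check Q = 1.0710e+05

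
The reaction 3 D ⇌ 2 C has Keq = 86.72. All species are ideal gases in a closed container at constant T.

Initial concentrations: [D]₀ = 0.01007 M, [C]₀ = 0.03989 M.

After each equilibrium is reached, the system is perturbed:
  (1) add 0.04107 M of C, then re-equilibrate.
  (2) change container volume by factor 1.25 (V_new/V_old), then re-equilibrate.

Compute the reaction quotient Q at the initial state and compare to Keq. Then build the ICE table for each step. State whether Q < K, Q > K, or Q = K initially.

Q₀ = 1558 vs Keq = 86.72 ⇒ Q>K, reverse
Step 1:
                    D           C
  I           0.01007     0.03989
  C           0.01249   -0.008329
  E           0.02256     0.03156
  solve Keq expr → x = -0.004164; check Q = 86.72
Then add 0.04107 M of C.
Step 2:
                    D           C
  I           0.02256     0.07263
  C           0.01346   -0.008971
  E           0.03602     0.06366
  solve Keq expr → x = -0.004486; check Q = 86.72
Then change container volume by factor 1.25 (V_new/V_old).
Step 3:
                    D           C
  I           0.02882     0.05093
  C          0.001749   -0.001166
  E           0.03057     0.04976
  solve Keq expr → x = -5.8312e-04; check Q = 86.72

Q₀ = 1558; Q > K (proceeds reverse)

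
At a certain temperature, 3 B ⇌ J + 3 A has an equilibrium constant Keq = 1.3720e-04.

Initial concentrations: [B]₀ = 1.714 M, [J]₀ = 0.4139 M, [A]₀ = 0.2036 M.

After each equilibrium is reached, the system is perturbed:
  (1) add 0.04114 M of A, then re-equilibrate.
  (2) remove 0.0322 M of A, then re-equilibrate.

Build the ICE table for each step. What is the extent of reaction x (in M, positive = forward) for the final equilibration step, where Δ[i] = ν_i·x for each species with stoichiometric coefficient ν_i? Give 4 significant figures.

Q₀ = 6.9374e-04 vs Keq = 1.3720e-04 ⇒ Q>K, reverse
Step 1:
                   B          J          A
  init         1.714     0.4139     0.2036
  Δ          0.07698   -0.02566   -0.07698
  eq           1.791     0.3882     0.1266
  solve Keq expr → x = -0.02566; check Q = 1.3720e-04
Then add 0.04114 M of A.
Step 2:
                   B          J          A
  init         1.791     0.3882     0.1678
  Δ          0.03711   -0.01237   -0.03711
  eq           1.828     0.3759     0.1306
  solve Keq expr → x = -0.01237; check Q = 1.3720e-04
Then remove 0.0322 M of A.
Step 3:
                   B          J          A
  init         1.828     0.3759    0.09845
  Δ         -0.02904    0.00968    0.02904
  eq           1.799     0.3855     0.1275
  solve Keq expr → x = 0.00968; check Q = 1.3720e-04

x = 0.00968 M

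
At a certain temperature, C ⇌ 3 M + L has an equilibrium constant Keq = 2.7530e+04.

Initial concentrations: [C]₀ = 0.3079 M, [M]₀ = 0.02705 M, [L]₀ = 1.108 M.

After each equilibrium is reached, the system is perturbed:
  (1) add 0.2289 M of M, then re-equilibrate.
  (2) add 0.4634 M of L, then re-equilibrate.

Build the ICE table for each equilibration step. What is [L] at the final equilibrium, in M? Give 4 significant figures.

Q₀ = 7.1225e-05 vs Keq = 2.7530e+04 ⇒ Q<K, forward
Step 1:
                   C          M          L
  I           0.3079    0.02705      1.108
  C          -0.3079     0.9236     0.3079
  E       4.4180e-05     0.9506      1.416
  solve Keq expr → x = 0.3079; check Q = 2.7530e+04
Then add 0.2289 M of M.
Step 2:
                   C          M          L
  I       4.4180e-05       1.18      1.416
  C       4.0188e-05 -1.2056e-04 -4.0188e-05
  E       8.4369e-05      1.179      1.416
  solve Keq expr → x = -4.0188e-05; check Q = 2.7530e+04
Then add 0.4634 M of L.
Step 3:
                   C          M          L
  I       8.4369e-05      1.179      1.879
  C       2.7589e-05 -8.2766e-05 -2.7589e-05
  E       1.1196e-04      1.179      1.879
  solve Keq expr → x = -2.7589e-05; check Q = 2.7530e+04

[L]_eq = 1.879 M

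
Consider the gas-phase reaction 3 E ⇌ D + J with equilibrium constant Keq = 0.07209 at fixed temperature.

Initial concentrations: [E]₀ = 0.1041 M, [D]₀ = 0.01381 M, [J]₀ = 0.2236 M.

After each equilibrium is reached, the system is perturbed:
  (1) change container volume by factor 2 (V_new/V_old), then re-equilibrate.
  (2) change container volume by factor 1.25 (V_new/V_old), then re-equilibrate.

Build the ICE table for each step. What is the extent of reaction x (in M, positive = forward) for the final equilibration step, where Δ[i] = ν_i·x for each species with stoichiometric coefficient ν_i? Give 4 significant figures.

x = -3.9839e-05 M

Q₀ = 2.737 vs Keq = 0.07209 ⇒ Q>K, reverse
Step 1:
                   E          D          J
  I           0.1041    0.01381     0.2236
  C          0.03846   -0.01282   -0.01282
  E           0.1426 9.9086e-04     0.2108
  solve Keq expr → x = -0.01282; check Q = 0.07209
Then change container volume by factor 2 (V_new/V_old).
Step 2:
                   E          D          J
  I          0.07128 4.9543e-04     0.1054
  C       7.1870e-04 -2.3957e-04 -2.3957e-04
  E            0.072 2.5587e-04     0.1052
  solve Keq expr → x = -2.3957e-04; check Q = 0.07209
Then change container volume by factor 1.25 (V_new/V_old).
Step 3:
                   E          D          J
  I           0.0576 2.0469e-04    0.08412
  C       1.1952e-04 -3.9839e-05 -3.9839e-05
  E          0.05772 1.6485e-04    0.08408
  solve Keq expr → x = -3.9839e-05; check Q = 0.07209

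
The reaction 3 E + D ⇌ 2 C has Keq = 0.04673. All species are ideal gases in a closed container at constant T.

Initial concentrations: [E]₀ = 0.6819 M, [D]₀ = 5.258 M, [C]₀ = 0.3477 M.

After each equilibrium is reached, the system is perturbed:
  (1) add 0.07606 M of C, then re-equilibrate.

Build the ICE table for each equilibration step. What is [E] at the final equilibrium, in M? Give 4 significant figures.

[E]_eq = 0.7918 M

Q₀ = 0.07251 vs Keq = 0.04673 ⇒ Q>K, reverse
Step 1:
                   E          D          C
  I           0.6819      5.258     0.3477
  C          0.05266    0.01755   -0.03511
  E           0.7346      5.276     0.3126
  solve Keq expr → x = -0.01755; check Q = 0.04673
Then add 0.07606 M of C.
Step 2:
                   E          D          C
  I           0.7346      5.276     0.3887
  C          0.05726    0.01909   -0.03817
  E           0.7918      5.295     0.3505
  solve Keq expr → x = -0.01909; check Q = 0.04673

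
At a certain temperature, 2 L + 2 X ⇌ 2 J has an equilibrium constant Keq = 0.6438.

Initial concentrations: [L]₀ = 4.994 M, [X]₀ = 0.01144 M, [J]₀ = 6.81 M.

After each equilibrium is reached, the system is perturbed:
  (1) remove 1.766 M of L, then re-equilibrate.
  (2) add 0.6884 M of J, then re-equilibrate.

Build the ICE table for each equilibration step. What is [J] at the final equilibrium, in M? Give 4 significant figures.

[J]_eq = 5.955 M

Q₀ = 1.4208e+04 vs Keq = 0.6438 ⇒ Q>K, reverse
Step 1:
                   L          X          J
  Initial      4.994    0.01144       6.81
  Change        1.14       1.14      -1.14
  Equil        6.134      1.152       5.67
  solve Keq expr → x = -0.5702; check Q = 0.6438
Then remove 1.766 M of L.
Step 2:
                   L          X          J
  Initial      4.368      1.152       5.67
  Change      0.2883     0.2883    -0.2883
  Equil        4.657       1.44      5.381
  solve Keq expr → x = -0.1442; check Q = 0.6438
Then add 0.6884 M of J.
Step 3:
                   L          X          J
  Initial      4.657       1.44       6.07
  Change       0.115      0.115     -0.115
  Equil        4.772      1.555      5.955
  solve Keq expr → x = -0.05752; check Q = 0.6438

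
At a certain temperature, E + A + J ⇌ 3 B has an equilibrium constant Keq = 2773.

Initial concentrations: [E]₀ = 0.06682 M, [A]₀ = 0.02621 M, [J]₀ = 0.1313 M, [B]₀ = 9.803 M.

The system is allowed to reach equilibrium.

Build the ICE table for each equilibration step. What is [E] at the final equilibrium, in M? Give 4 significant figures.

[E]_eq = 0.5815 M

Q₀ = 4.0967e+06 vs Keq = 2773 ⇒ Q>K, reverse
Step 1:
                    E           A           J           B
  Initial     0.06682     0.02621      0.1313       9.803
  Change       0.5147      0.5147      0.5147      -1.544
  Equil        0.5815      0.5409       0.646       8.259
  solve Keq expr → x = -0.5147; check Q = 2773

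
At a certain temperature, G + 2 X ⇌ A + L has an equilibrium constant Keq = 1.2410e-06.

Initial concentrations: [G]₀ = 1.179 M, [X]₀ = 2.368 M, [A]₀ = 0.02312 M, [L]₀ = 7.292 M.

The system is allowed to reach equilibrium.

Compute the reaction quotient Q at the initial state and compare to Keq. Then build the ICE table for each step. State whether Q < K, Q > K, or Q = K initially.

Q₀ = 0.0255 vs Keq = 1.2410e-06 ⇒ Q>K, reverse
Step 1:
                  G         X         A         L
  I           1.179     2.368   0.02312     7.292
  C         0.02312   0.04624  -0.02312  -0.02312
  E           1.202     2.414 1.1962e-06     7.269
  solve Keq expr → x = -0.02312; check Q = 1.2410e-06

Q₀ = 0.0255; Q > K (proceeds reverse)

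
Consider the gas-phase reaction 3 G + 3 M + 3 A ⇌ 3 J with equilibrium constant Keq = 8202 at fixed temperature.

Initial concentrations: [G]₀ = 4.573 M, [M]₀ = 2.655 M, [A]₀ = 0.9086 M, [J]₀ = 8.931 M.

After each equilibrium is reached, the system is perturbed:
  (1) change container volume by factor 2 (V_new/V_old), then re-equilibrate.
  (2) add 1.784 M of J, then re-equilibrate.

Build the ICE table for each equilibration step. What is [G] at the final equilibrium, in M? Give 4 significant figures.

[G]_eq = 1.99 M

Q₀ = 0.5306 vs Keq = 8202 ⇒ Q<K, forward
Step 1:
                  G         M         A         J
  init        4.573     2.655    0.9086     8.931
  Δ         -0.8373   -0.8373   -0.8373    0.8373
  eq          3.736     1.818   0.07133     9.768
  solve Keq expr → x = 0.2791; check Q = 8202
Then change container volume by factor 2 (V_new/V_old).
Step 2:
                  G         M         A         J
  init        1.868    0.9089   0.03567     4.884
  Δ         0.08661   0.08661   0.08661  -0.08661
  eq          1.954    0.9955    0.1223     4.798
  solve Keq expr → x = -0.02887; check Q = 8202
Then add 1.784 M of J.
Step 3:
                  G         M         A         J
  init        1.954    0.9955    0.1223     6.582
  Δ         0.03585   0.03585   0.03585  -0.03585
  eq           1.99     1.031    0.1581     6.546
  solve Keq expr → x = -0.01195; check Q = 8202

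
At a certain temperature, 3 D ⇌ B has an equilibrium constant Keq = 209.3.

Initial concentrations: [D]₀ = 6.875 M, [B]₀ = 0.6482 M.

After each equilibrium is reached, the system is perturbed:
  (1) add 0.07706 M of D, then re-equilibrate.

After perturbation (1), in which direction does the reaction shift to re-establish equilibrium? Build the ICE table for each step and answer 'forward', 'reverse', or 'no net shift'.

Direction: forward

Q₀ = 0.001995 vs Keq = 209.3 ⇒ Q<K, forward
Step 1:
                    D           B
  init          6.875      0.6482
  Δ            -6.636       2.212
  eq           0.2391        2.86
  solve Keq expr → x = 2.212; check Q = 209.3
Then add 0.07706 M of D.
Step 2:
                    D           B
  init         0.3161        2.86
  Δ          -0.07635     0.02545
  eq           0.2398       2.886
  solve Keq expr → x = 0.02545; check Q = 209.3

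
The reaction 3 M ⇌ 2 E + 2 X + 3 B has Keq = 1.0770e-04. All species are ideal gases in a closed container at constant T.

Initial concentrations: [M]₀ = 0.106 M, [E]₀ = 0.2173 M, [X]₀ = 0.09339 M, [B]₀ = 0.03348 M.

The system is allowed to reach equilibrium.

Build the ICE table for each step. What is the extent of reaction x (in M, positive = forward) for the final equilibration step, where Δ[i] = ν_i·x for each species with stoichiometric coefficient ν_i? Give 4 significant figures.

x = 0.005754 M

Q₀ = 1.2977e-05 vs Keq = 1.0770e-04 ⇒ Q<K, forward
Step 1:
                  M         E         X         B
  Initial     0.106    0.2173   0.09339   0.03348
  Change   -0.01726   0.01151   0.01151   0.01726
  Equil     0.08874    0.2288    0.1049   0.05074
  solve Keq expr → x = 0.005754; check Q = 1.0770e-04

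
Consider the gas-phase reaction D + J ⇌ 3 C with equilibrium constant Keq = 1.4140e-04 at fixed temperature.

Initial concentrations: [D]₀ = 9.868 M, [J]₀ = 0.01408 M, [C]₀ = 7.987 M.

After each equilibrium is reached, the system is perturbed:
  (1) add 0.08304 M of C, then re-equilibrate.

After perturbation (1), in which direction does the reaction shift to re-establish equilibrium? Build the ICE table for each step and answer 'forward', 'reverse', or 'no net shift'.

Q₀ = 3667 vs Keq = 1.4140e-04 ⇒ Q>K, reverse
Step 1:
                  D         J         C
  I           9.868   0.01408     7.987
  C           2.607     2.607     -7.82
  E           12.47     2.621    0.1666
  solve Keq expr → x = -2.607; check Q = 1.4140e-04
Then add 0.08304 M of C.
Step 2:
                  D         J         C
  I           12.47     2.621    0.2496
  C         0.02745   0.02745  -0.08234
  E            12.5     2.648    0.1673
  solve Keq expr → x = -0.02745; check Q = 1.4140e-04

Direction: reverse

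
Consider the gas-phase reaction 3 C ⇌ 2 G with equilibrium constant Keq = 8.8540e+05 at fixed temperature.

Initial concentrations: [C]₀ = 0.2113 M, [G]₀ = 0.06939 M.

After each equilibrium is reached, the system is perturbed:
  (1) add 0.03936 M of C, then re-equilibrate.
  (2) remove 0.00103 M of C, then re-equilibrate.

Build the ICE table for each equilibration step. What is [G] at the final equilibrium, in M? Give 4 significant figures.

[G]_eq = 0.2332 M

Q₀ = 0.5104 vs Keq = 8.8540e+05 ⇒ Q<K, forward
Step 1:
                  C         G
  Initial    0.2113   0.06939
  Change    -0.2076    0.1384
  Equil    0.003654    0.2078
  solve Keq expr → x = 0.06922; check Q = 8.8540e+05
Then add 0.03936 M of C.
Step 2:
                  C         G
  Initial   0.04301    0.2078
  Change   -0.03906   0.02604
  Equil    0.003953    0.2339
  solve Keq expr → x = 0.01302; check Q = 8.8540e+05
Then remove 0.00103 M of C.
Step 3:
                  C         G
  Initial  0.002923    0.2339
  Change   0.001022 -6.8154e-04
  Equil    0.003945    0.2332
  solve Keq expr → x = -3.4077e-04; check Q = 8.8540e+05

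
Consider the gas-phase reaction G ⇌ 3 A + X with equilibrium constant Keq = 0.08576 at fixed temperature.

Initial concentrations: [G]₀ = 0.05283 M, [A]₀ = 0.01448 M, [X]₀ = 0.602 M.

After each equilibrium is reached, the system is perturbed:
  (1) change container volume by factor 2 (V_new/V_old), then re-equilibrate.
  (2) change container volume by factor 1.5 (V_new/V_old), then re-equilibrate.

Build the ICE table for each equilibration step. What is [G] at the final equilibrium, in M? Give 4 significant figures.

[G]_eq = 4.5319e-04 M

Q₀ = 3.4596e-05 vs Keq = 0.08576 ⇒ Q<K, forward
Step 1:
                  G         A         X
  Initial   0.05283   0.01448     0.602
  Change   -0.03753    0.1126   0.03753
  Equil      0.0153    0.1271    0.6395
  solve Keq expr → x = 0.03753; check Q = 0.08576
Then change container volume by factor 2 (V_new/V_old).
Step 2:
                  G         A         X
  Initial   0.00765   0.06353    0.3198
  Change  -0.005668     0.017  0.005668
  Equil    0.001982   0.08054    0.3254
  solve Keq expr → x = 0.005668; check Q = 0.08576
Then change container volume by factor 1.5 (V_new/V_old).
Step 3:
                  G         A         X
  Initial  0.001322   0.05369     0.217
  Change  -8.6837e-04  0.002605 8.6837e-04
  Equil   4.5319e-04    0.0563    0.2178
  solve Keq expr → x = 8.6837e-04; check Q = 0.08576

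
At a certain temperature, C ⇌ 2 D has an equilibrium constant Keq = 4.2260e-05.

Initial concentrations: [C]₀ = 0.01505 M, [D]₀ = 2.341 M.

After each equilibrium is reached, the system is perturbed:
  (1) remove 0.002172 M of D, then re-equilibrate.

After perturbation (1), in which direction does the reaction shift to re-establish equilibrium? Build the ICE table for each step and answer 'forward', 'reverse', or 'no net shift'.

Q₀ = 364.1 vs Keq = 4.2260e-05 ⇒ Q>K, reverse
Step 1:
                  C         D
  I         0.01505     2.341
  C           1.167    -2.334
  E           1.182  0.007068
  solve Keq expr → x = -1.167; check Q = 4.2260e-05
Then remove 0.002172 M of D.
Step 2:
                  C         D
  I           1.182  0.004896
  C       -0.001084  0.002169
  E           1.181  0.007064
  solve Keq expr → x = 0.001084; check Q = 4.2260e-05

Direction: forward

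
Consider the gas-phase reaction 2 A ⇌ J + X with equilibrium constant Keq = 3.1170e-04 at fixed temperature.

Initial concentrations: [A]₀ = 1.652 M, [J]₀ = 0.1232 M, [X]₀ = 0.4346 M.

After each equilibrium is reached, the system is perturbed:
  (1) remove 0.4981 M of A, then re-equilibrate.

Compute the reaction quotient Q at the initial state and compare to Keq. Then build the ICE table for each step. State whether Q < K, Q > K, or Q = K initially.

Q₀ = 0.01962; Q > K (proceeds reverse)

Q₀ = 0.01962 vs Keq = 3.1170e-04 ⇒ Q>K, reverse
Step 1:
                    A           J           X
  init          1.652      0.1232      0.4346
  Δ            0.2393     -0.1197     -0.1197
  eq            1.891     0.00354      0.3149
  solve Keq expr → x = -0.1197; check Q = 3.1170e-04
Then remove 0.4981 M of A.
Step 2:
                    A           J           X
  init          1.393     0.00354      0.3149
  Δ          0.003201   -0.001601   -0.001601
  eq            1.396     0.00194      0.3133
  solve Keq expr → x = -0.001601; check Q = 3.1170e-04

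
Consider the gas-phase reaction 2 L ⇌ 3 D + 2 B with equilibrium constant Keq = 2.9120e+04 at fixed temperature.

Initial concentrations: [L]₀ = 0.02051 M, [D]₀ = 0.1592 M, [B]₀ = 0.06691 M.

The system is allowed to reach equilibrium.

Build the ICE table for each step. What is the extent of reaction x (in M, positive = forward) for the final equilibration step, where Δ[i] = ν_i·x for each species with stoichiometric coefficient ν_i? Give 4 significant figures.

x = 0.01023 M

Q₀ = 0.04294 vs Keq = 2.9120e+04 ⇒ Q<K, forward
Step 1:
                    L           D           B
  I           0.02051      0.1592     0.06691
  C          -0.02047      0.0307     0.02047
  E        4.2374e-05      0.1899     0.08738
  solve Keq expr → x = 0.01023; check Q = 2.9120e+04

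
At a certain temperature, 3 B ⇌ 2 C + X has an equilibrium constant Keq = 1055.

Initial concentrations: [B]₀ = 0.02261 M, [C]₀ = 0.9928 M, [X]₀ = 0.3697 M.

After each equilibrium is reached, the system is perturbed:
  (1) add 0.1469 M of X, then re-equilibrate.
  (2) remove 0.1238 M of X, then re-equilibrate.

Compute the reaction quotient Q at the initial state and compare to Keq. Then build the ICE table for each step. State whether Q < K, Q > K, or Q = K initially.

Q₀ = 3.1526e+04; Q > K (proceeds reverse)

Q₀ = 3.1526e+04 vs Keq = 1055 ⇒ Q>K, reverse
Step 1:
                    B           C           X
  Initial     0.02261      0.9928      0.3697
  Change      0.04518    -0.03012    -0.01506
  Equil       0.06779      0.9627      0.3546
  solve Keq expr → x = -0.01506; check Q = 1055
Then add 0.1469 M of X.
Step 2:
                    B           C           X
  Initial     0.06779      0.9627      0.5015
  Change     0.007892   -0.005261   -0.002631
  Equil       0.07568      0.9574      0.4989
  solve Keq expr → x = -0.002631; check Q = 1055
Then remove 0.1238 M of X.
Step 3:
                    B           C           X
  Initial     0.07568      0.9574      0.3751
  Change    -0.006522    0.004348    0.002174
  Equil       0.06916      0.9618      0.3773
  solve Keq expr → x = 0.002174; check Q = 1055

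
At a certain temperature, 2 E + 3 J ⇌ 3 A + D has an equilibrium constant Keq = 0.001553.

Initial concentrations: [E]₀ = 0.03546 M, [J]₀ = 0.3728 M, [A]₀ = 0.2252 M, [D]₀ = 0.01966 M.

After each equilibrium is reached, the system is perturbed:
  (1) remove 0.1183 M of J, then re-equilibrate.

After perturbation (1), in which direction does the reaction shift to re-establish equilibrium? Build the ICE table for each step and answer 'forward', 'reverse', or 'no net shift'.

Direction: reverse

Q₀ = 3.447 vs Keq = 0.001553 ⇒ Q>K, reverse
Step 1:
                    E           J           A           D
  I           0.03546      0.3728      0.2252     0.01966
  C           0.03902     0.05853    -0.05853    -0.01951
  E           0.07448      0.4313      0.1667  1.4933e-04
  solve Keq expr → x = -0.01951; check Q = 0.001553
Then remove 0.1183 M of J.
Step 2:
                    E           J           A           D
  I           0.07448       0.313      0.1667  1.4933e-04
  C        1.8307e-04  2.7460e-04 -2.7460e-04 -9.1533e-05
  E           0.07466      0.3133      0.1664  5.7796e-05
  solve Keq expr → x = -9.1533e-05; check Q = 0.001553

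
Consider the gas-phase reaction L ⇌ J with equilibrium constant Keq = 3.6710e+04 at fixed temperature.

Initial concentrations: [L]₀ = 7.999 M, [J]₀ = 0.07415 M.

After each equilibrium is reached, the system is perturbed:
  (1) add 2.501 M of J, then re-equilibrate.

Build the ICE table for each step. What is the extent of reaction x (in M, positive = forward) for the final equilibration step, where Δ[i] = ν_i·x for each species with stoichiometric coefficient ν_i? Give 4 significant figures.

x = -6.8127e-05 M

Q₀ = 0.00927 vs Keq = 3.6710e+04 ⇒ Q<K, forward
Step 1:
                   L          J
  init         7.999    0.07415
  Δ           -7.999      7.999
  eq      2.1991e-04      8.073
  solve Keq expr → x = 7.999; check Q = 3.6710e+04
Then add 2.501 M of J.
Step 2:
                   L          J
  init    2.1991e-04      10.57
  Δ       6.8127e-05 -6.8127e-05
  eq      2.8804e-04      10.57
  solve Keq expr → x = -6.8127e-05; check Q = 3.6710e+04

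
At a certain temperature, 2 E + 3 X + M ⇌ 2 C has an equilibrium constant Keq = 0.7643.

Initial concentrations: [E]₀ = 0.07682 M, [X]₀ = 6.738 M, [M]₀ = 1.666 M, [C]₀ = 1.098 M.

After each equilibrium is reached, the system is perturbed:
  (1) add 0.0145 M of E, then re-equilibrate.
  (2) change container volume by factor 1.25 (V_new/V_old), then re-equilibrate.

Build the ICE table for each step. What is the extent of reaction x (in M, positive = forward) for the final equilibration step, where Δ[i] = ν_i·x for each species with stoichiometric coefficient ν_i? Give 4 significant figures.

x = -0.01167 M

Q₀ = 0.4009 vs Keq = 0.7643 ⇒ Q<K, forward
Step 1:
                  E         X         M         C
  Initial   0.07682     6.738     1.666     1.098
  Change   -0.01965  -0.02947 -0.009824   0.01965
  Equil     0.05717     6.709     1.656     1.118
  solve Keq expr → x = 0.009824; check Q = 0.7643
Then add 0.0145 M of E.
Step 2:
                  E         X         M         C
  Initial   0.07167     6.709     1.656     1.118
  Change   -0.01343  -0.02015 -0.006716   0.01343
  Equil     0.05824     6.688     1.649     1.131
  solve Keq expr → x = 0.006716; check Q = 0.7643
Then change container volume by factor 1.25 (V_new/V_old).
Step 3:
                  E         X         M         C
  Initial   0.04659     5.351      1.32    0.9049
  Change    0.02333     0.035   0.01167  -0.02333
  Equil     0.06992     5.386     1.331    0.8815
  solve Keq expr → x = -0.01167; check Q = 0.7643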